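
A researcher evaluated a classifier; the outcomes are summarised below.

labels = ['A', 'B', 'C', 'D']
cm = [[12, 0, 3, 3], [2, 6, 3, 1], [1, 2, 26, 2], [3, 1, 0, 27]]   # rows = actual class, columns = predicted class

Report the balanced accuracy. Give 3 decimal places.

0.719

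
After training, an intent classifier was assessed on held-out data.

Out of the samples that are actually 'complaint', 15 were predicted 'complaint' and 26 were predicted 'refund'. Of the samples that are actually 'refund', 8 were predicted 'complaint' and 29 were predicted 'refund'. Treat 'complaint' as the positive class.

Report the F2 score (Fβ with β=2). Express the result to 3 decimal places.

0.401

Fβ = (1+β²)·TP / ((1+β²)·TP + β²·FN + FP), with β²=4
= 5·15 / (5·15 + 4·26 + 8) = 0.401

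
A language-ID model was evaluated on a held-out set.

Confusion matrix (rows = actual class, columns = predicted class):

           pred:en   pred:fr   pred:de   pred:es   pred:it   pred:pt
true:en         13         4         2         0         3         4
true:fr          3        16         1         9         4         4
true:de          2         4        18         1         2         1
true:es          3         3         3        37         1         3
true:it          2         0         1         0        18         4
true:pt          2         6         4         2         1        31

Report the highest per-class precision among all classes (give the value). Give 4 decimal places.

Per-class precision (TP/(TP+FP)):
  en: TP=13, FP=3+2+3+2+2=12 → 13/25 = 0.52000
  fr: TP=16, FP=4+4+3+0+6=17 → 16/33 = 0.48485
  de: TP=18, FP=2+1+3+1+4=11 → 18/29 = 0.62069
  es: TP=37, FP=0+9+1+0+2=12 → 37/49 = 0.75510
  it: TP=18, FP=3+4+2+1+1=11 → 18/29 = 0.62069
  pt: TP=31, FP=4+4+1+3+4=16 → 31/47 = 0.65957
Highest is class 'es' with precision = 0.7551.

0.7551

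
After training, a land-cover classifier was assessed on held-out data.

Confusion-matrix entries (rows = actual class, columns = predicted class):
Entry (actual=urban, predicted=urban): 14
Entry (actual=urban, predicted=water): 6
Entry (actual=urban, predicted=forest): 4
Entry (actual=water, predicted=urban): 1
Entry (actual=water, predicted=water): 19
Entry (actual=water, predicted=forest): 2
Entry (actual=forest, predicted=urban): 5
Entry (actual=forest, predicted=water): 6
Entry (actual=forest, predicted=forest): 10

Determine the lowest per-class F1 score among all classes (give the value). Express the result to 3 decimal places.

0.541

Per-class F1 score (2·TP/(2·TP+FP+FN)):
  urban: TP=14, FP=1+5=6, FN=6+4=10 → 28/44 = 0.6364
  water: TP=19, FP=6+6=12, FN=1+2=3 → 38/53 = 0.7170
  forest: TP=10, FP=4+2=6, FN=5+6=11 → 20/37 = 0.5405
Lowest is class 'forest' with F1 score = 0.541.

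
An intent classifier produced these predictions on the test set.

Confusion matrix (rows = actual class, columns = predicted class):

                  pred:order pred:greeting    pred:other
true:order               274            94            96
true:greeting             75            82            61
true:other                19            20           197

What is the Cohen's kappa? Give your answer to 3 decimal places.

0.386

Observed agreement pₒ = trace/N = 553/918 = 0.6024
Expected agreement pₑ = Σ (rowᵢ·colᵢ)/N² = (464·368 + 218·196 + 236·354)/918² = 0.3525
κ = (pₒ − pₑ)/(1 − pₑ) = (0.6024 − 0.3525)/(1 − 0.3525) = 0.386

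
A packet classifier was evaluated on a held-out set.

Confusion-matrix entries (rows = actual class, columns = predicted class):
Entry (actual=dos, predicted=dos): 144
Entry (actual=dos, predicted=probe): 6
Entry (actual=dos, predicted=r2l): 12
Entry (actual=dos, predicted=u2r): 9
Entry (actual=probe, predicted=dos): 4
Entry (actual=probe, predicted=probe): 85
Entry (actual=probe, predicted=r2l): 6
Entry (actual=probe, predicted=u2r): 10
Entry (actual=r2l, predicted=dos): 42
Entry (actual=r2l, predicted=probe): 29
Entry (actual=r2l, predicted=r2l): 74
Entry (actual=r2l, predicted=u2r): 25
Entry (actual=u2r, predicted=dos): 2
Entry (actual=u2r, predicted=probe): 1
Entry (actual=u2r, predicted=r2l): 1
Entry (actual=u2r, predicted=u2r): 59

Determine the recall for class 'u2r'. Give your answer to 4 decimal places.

0.9365

One-vs-rest for 'u2r': TP = diagonal; FP = other classes predicted 'u2r'; FN = 'u2r' predicted as other.
recall = TP/(TP+FN).
u2r: TP=59, FN=2+1+1=4 → 59/63 = 0.93651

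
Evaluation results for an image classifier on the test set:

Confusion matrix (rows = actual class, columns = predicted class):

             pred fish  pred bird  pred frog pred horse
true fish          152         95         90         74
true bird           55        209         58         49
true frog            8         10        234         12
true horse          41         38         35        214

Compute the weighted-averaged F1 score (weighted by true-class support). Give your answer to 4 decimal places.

0.5754

Per-class F1 score (2·TP/(2·TP+FP+FN)):
  fish: TP=152, FP=55+8+41=104, FN=95+90+74=259 → 304/667 = 0.45577
  bird: TP=209, FP=95+10+38=143, FN=55+58+49=162 → 418/723 = 0.57815
  frog: TP=234, FP=90+58+35=183, FN=8+10+12=30 → 468/681 = 0.68722
  horse: TP=214, FP=74+49+12=135, FN=41+38+35=114 → 428/677 = 0.63220
Weighted-F1 score = Σ (supportᵢ/N)·F1 scoreᵢ with N=1374: (411/1374)·0.45577 + (371/1374)·0.57815 + (264/1374)·0.68722 + (328/1374)·0.63220 = 0.5754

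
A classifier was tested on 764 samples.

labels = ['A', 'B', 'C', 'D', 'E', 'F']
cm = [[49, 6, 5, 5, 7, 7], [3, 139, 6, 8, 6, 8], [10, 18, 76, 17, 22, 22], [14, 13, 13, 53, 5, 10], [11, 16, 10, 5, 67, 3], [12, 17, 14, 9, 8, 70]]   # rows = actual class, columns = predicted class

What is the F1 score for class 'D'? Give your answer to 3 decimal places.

0.517

One-vs-rest for 'D': TP = diagonal; FP = other classes predicted 'D'; FN = 'D' predicted as other.
F1 score = 2·TP/(2·TP+FP+FN).
D: TP=53, FP=5+8+17+5+9=44, FN=14+13+13+5+10=55 → 106/205 = 0.5171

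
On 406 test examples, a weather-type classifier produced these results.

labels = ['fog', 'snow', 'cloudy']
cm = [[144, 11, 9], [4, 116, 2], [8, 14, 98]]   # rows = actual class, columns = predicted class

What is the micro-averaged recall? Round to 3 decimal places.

Micro-averaging pools counts across classes: ΣTP=358, ΣFP=48, ΣFN=48.
Micro-recall = TP/(TP+FN) on pooled counts = 0.882 (equals overall accuracy in single-label multiclass).

0.882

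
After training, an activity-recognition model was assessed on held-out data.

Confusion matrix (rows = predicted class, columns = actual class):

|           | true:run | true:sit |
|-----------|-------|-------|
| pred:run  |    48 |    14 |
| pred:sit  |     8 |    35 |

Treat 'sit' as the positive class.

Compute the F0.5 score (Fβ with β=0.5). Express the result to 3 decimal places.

0.792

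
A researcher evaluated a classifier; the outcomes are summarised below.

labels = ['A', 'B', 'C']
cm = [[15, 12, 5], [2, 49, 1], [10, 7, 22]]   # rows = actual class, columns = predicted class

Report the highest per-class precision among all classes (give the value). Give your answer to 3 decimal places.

Per-class precision (TP/(TP+FP)):
  A: TP=15, FP=2+10=12 → 15/27 = 0.5556
  B: TP=49, FP=12+7=19 → 49/68 = 0.7206
  C: TP=22, FP=5+1=6 → 22/28 = 0.7857
Highest is class 'C' with precision = 0.786.

0.786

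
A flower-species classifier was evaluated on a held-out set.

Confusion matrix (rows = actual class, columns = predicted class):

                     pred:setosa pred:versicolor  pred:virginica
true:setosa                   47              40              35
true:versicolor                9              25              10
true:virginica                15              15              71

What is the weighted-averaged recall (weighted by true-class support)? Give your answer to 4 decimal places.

Per-class recall (TP/(TP+FN)):
  setosa: TP=47, FN=40+35=75 → 47/122 = 0.38525
  versicolor: TP=25, FN=9+10=19 → 25/44 = 0.56818
  virginica: TP=71, FN=15+15=30 → 71/101 = 0.70297
Weighted-recall = Σ (supportᵢ/N)·recallᵢ with N=267: (122/267)·0.38525 + (44/267)·0.56818 + (101/267)·0.70297 = 0.5356

0.5356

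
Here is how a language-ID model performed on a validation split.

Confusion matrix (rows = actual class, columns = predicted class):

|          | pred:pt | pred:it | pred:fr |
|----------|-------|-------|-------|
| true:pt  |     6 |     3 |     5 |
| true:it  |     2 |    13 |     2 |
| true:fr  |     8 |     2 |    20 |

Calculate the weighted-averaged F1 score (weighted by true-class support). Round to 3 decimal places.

Per-class F1 score (2·TP/(2·TP+FP+FN)):
  pt: TP=6, FP=2+8=10, FN=3+5=8 → 12/30 = 0.4000
  it: TP=13, FP=3+2=5, FN=2+2=4 → 26/35 = 0.7429
  fr: TP=20, FP=5+2=7, FN=8+2=10 → 40/57 = 0.7018
Weighted-F1 score = Σ (supportᵢ/N)·F1 scoreᵢ with N=61: (14/61)·0.4000 + (17/61)·0.7429 + (30/61)·0.7018 = 0.644

0.644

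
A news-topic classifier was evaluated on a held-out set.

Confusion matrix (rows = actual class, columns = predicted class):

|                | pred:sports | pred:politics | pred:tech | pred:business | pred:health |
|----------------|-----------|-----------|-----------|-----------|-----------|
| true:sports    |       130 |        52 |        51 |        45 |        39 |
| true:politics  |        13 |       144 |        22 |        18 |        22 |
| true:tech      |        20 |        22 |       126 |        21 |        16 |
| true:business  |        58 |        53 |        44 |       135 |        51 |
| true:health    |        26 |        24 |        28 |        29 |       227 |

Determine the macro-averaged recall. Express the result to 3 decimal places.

0.552

Per-class recall (TP/(TP+FN)):
  sports: TP=130, FN=52+51+45+39=187 → 130/317 = 0.4101
  politics: TP=144, FN=13+22+18+22=75 → 144/219 = 0.6575
  tech: TP=126, FN=20+22+21+16=79 → 126/205 = 0.6146
  business: TP=135, FN=58+53+44+51=206 → 135/341 = 0.3959
  health: TP=227, FN=26+24+28+29=107 → 227/334 = 0.6796
Macro-recall = mean = (0.4101 + 0.6575 + 0.6146 + 0.3959 + 0.6796) / 5 = 0.552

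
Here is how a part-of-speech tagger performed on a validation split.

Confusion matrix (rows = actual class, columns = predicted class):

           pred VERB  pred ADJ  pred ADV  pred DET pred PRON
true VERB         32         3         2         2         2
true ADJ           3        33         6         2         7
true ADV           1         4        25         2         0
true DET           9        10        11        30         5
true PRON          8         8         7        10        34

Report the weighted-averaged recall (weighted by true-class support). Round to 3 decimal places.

Per-class recall (TP/(TP+FN)):
  VERB: TP=32, FN=3+2+2+2=9 → 32/41 = 0.7805
  ADJ: TP=33, FN=3+6+2+7=18 → 33/51 = 0.6471
  ADV: TP=25, FN=1+4+2+0=7 → 25/32 = 0.7813
  DET: TP=30, FN=9+10+11+5=35 → 30/65 = 0.4615
  PRON: TP=34, FN=8+8+7+10=33 → 34/67 = 0.5075
Weighted-recall = Σ (supportᵢ/N)·recallᵢ with N=256: (41/256)·0.7805 + (51/256)·0.6471 + (32/256)·0.7813 + (65/256)·0.4615 + (67/256)·0.5075 = 0.602

0.602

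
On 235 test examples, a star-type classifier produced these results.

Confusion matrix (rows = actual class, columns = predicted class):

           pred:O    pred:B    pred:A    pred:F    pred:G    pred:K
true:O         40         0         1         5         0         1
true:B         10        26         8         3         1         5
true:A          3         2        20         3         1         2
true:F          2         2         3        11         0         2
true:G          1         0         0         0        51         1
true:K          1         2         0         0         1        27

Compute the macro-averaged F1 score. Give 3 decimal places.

Per-class F1 score (2·TP/(2·TP+FP+FN)):
  O: TP=40, FP=10+3+2+1+1=17, FN=0+1+5+0+1=7 → 80/104 = 0.7692
  B: TP=26, FP=0+2+2+0+2=6, FN=10+8+3+1+5=27 → 52/85 = 0.6118
  A: TP=20, FP=1+8+3+0+0=12, FN=3+2+3+1+2=11 → 40/63 = 0.6349
  F: TP=11, FP=5+3+3+0+0=11, FN=2+2+3+0+2=9 → 22/42 = 0.5238
  G: TP=51, FP=0+1+1+0+1=3, FN=1+0+0+0+1=2 → 102/107 = 0.9533
  K: TP=27, FP=1+5+2+2+1=11, FN=1+2+0+0+1=4 → 54/69 = 0.7826
Macro-F1 score = mean = (0.7692 + 0.6118 + 0.6349 + 0.5238 + 0.9533 + 0.7826) / 6 = 0.713

0.713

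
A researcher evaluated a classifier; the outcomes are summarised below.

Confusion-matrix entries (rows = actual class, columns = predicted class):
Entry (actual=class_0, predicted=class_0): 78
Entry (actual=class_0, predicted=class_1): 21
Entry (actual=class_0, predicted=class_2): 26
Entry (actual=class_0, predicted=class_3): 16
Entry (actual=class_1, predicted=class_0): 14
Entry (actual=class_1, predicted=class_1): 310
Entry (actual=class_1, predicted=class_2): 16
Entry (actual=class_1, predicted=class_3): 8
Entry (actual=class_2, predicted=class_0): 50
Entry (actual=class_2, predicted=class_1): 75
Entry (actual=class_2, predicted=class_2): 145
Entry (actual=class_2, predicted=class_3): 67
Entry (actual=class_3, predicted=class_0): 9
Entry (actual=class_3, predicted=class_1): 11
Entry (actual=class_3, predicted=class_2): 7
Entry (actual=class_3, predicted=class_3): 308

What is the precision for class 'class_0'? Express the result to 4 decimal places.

0.5166

precision = TP/(TP+FP).
class_0: TP=78, FP=14+50+9=73 → 78/151 = 0.51656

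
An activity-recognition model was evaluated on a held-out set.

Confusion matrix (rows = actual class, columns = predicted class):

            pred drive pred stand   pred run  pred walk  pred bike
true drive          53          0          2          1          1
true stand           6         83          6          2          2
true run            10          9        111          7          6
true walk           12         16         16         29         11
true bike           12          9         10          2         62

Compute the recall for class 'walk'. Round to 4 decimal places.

recall = TP/(TP+FN).
walk: TP=29, FN=12+16+16+11=55 → 29/84 = 0.34524

0.3452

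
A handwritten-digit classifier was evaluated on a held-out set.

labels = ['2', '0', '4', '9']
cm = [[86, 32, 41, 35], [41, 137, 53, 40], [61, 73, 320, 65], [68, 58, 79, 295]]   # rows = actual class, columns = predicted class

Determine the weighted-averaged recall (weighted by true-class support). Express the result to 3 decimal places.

0.565

Per-class recall (TP/(TP+FN)):
  2: TP=86, FN=32+41+35=108 → 86/194 = 0.4433
  0: TP=137, FN=41+53+40=134 → 137/271 = 0.5055
  4: TP=320, FN=61+73+65=199 → 320/519 = 0.6166
  9: TP=295, FN=68+58+79=205 → 295/500 = 0.5900
Weighted-recall = Σ (supportᵢ/N)·recallᵢ with N=1484: (194/1484)·0.4433 + (271/1484)·0.5055 + (519/1484)·0.6166 + (500/1484)·0.5900 = 0.565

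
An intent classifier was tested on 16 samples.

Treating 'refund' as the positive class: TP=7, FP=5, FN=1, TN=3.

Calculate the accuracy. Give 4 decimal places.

0.6250

Accuracy = (TP+TN)/N = (7+3)/16 = 0.6250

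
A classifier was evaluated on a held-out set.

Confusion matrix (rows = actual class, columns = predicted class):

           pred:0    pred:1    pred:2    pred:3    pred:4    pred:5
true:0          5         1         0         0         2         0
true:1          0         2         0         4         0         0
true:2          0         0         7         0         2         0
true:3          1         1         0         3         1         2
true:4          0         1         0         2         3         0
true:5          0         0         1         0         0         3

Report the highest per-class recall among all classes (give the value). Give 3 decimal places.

0.778

Per-class recall (TP/(TP+FN)):
  0: TP=5, FN=1+0+0+2+0=3 → 5/8 = 0.6250
  1: TP=2, FN=0+0+4+0+0=4 → 2/6 = 0.3333
  2: TP=7, FN=0+0+0+2+0=2 → 7/9 = 0.7778
  3: TP=3, FN=1+1+0+1+2=5 → 3/8 = 0.3750
  4: TP=3, FN=0+1+0+2+0=3 → 3/6 = 0.5000
  5: TP=3, FN=0+0+1+0+0=1 → 3/4 = 0.7500
Highest is class '2' with recall = 0.778.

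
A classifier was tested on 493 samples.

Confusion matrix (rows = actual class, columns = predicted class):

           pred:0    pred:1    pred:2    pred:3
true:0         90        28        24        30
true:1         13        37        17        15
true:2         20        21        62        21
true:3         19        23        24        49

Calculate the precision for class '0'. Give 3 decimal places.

0.634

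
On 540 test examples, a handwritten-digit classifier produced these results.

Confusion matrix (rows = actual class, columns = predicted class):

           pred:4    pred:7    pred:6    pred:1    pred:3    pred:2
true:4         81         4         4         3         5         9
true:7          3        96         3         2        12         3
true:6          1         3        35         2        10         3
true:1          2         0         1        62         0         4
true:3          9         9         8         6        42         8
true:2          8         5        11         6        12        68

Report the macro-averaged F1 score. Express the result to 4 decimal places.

0.6990

Per-class F1 score (2·TP/(2·TP+FP+FN)):
  4: TP=81, FP=3+1+2+9+8=23, FN=4+4+3+5+9=25 → 162/210 = 0.77143
  7: TP=96, FP=4+3+0+9+5=21, FN=3+3+2+12+3=23 → 192/236 = 0.81356
  6: TP=35, FP=4+3+1+8+11=27, FN=1+3+2+10+3=19 → 70/116 = 0.60345
  1: TP=62, FP=3+2+2+6+6=19, FN=2+0+1+0+4=7 → 124/150 = 0.82667
  3: TP=42, FP=5+12+10+0+12=39, FN=9+9+8+6+8=40 → 84/163 = 0.51534
  2: TP=68, FP=9+3+3+4+8=27, FN=8+5+11+6+12=42 → 136/205 = 0.66341
Macro-F1 score = mean = (0.77143 + 0.81356 + 0.60345 + 0.82667 + 0.51534 + 0.66341) / 6 = 0.6990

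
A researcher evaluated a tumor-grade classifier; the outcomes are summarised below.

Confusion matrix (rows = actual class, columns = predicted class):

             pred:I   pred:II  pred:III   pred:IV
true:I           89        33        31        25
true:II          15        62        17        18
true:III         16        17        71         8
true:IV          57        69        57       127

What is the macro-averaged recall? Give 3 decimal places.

Per-class recall (TP/(TP+FN)):
  I: TP=89, FN=33+31+25=89 → 89/178 = 0.5000
  II: TP=62, FN=15+17+18=50 → 62/112 = 0.5536
  III: TP=71, FN=16+17+8=41 → 71/112 = 0.6339
  IV: TP=127, FN=57+69+57=183 → 127/310 = 0.4097
Macro-recall = mean = (0.5000 + 0.5536 + 0.6339 + 0.4097) / 4 = 0.524

0.524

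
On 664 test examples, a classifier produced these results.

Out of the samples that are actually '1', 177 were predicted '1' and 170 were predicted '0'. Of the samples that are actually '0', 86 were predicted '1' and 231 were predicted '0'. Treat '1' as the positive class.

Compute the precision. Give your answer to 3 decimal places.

0.673

Precision = TP/(TP+FP) = 177/(177+86) = 177/263 = 0.673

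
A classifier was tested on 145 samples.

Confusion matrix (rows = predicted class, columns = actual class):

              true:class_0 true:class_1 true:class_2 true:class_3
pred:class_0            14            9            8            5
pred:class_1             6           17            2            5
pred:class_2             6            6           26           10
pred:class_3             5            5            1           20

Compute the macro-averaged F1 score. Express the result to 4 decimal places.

0.5251

Per-class F1 score (2·TP/(2·TP+FP+FN)):
  class_0: TP=14, FP=9+8+5=22, FN=6+6+5=17 → 28/67 = 0.41791
  class_1: TP=17, FP=6+2+5=13, FN=9+6+5=20 → 34/67 = 0.50746
  class_2: TP=26, FP=6+6+10=22, FN=8+2+1=11 → 52/85 = 0.61176
  class_3: TP=20, FP=5+5+1=11, FN=5+5+10=20 → 40/71 = 0.56338
Macro-F1 score = mean = (0.41791 + 0.50746 + 0.61176 + 0.56338) / 4 = 0.5251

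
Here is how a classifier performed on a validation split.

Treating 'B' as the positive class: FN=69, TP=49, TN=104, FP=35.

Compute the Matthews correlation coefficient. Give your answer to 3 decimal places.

MCC = (TP·TN − FP·FN) / √((TP+FP)(TP+FN)(TN+FP)(TN+FN))
Numerator = 49·104 − 35·69 = 2681
Denominator = √(84·118·139·173) = √238353864 = 15438.7132
MCC = 2681 / 15438.7132 = 0.174

0.174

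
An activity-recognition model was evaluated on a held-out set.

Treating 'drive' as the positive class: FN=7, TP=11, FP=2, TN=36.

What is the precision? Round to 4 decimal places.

Precision = TP/(TP+FP) = 11/(11+2) = 11/13 = 0.8462

0.8462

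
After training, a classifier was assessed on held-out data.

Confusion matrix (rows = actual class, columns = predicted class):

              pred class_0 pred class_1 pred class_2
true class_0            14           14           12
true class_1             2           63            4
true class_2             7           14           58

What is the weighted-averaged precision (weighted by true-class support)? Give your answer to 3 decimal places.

0.713

Per-class precision (TP/(TP+FP)):
  class_0: TP=14, FP=2+7=9 → 14/23 = 0.6087
  class_1: TP=63, FP=14+14=28 → 63/91 = 0.6923
  class_2: TP=58, FP=12+4=16 → 58/74 = 0.7838
Weighted-precision = Σ (supportᵢ/N)·precisionᵢ with N=188: (40/188)·0.6087 + (69/188)·0.6923 + (79/188)·0.7838 = 0.713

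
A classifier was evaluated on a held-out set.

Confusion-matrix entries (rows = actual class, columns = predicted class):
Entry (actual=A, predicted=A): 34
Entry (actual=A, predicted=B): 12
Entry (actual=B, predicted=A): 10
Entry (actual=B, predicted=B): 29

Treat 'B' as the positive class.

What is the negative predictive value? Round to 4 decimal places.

0.7727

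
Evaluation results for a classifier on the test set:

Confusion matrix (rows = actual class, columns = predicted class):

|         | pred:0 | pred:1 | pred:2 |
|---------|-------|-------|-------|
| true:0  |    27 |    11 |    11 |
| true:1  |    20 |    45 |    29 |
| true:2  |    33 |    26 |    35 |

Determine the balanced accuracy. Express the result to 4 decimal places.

Balanced accuracy = mean of per-class recall.
  0: recall = 27/49 = 0.55102
  1: recall = 45/94 = 0.47872
  2: recall = 35/94 = 0.37234
Mean = (0.55102 + 0.47872 + 0.37234) / 3 = 0.4674

0.4674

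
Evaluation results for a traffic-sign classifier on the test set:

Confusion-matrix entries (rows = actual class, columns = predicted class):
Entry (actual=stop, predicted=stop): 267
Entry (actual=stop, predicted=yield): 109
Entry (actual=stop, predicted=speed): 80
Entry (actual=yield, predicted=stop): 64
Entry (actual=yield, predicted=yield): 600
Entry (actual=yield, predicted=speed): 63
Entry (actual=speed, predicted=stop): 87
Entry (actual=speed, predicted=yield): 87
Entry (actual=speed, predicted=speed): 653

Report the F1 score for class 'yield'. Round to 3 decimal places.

0.788

Treat 'yield' as positive and all other classes as negative.
F1 score = 2·TP/(2·TP+FP+FN).
yield: TP=600, FP=109+87=196, FN=64+63=127 → 1200/1523 = 0.7879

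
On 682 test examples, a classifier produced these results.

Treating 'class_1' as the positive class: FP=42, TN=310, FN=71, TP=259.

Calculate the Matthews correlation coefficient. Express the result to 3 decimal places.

0.670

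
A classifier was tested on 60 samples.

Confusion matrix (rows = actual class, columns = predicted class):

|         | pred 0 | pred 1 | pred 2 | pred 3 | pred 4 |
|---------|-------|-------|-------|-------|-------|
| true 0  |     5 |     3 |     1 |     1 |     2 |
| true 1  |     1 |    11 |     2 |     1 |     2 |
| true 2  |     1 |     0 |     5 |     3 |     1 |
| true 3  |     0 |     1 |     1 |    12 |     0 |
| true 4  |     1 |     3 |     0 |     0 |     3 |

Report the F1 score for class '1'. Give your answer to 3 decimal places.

0.629

One-vs-rest for '1': TP = diagonal; FP = other classes predicted '1'; FN = '1' predicted as other.
F1 score = 2·TP/(2·TP+FP+FN).
1: TP=11, FP=3+0+1+3=7, FN=1+2+1+2=6 → 22/35 = 0.6286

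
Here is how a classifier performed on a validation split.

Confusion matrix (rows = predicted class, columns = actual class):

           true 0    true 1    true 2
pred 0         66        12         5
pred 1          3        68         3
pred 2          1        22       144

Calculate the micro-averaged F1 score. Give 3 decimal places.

0.858

Micro-averaging pools counts across classes: ΣTP=278, ΣFP=46, ΣFN=46.
Micro-F1 score = 2·TP/(2·TP+FP+FN) on pooled counts = 0.858 (equals overall accuracy in single-label multiclass).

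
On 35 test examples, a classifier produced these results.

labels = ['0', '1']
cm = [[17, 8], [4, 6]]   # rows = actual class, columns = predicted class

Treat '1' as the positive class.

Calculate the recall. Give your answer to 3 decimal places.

0.600

Recall = TP/(TP+FN) = 6/(6+4) = 6/10 = 0.600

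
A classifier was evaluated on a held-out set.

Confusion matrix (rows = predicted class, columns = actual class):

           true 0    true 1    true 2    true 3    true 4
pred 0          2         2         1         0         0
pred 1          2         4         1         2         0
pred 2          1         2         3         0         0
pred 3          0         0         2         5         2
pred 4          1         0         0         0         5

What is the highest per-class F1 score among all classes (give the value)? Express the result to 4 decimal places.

0.7692

Per-class F1 score (2·TP/(2·TP+FP+FN)):
  0: TP=2, FP=2+1+0+0=3, FN=2+1+0+1=4 → 4/11 = 0.36364
  1: TP=4, FP=2+1+2+0=5, FN=2+2+0+0=4 → 8/17 = 0.47059
  2: TP=3, FP=1+2+0+0=3, FN=1+1+2+0=4 → 6/13 = 0.46154
  3: TP=5, FP=0+0+2+2=4, FN=0+2+0+0=2 → 10/16 = 0.62500
  4: TP=5, FP=1+0+0+0=1, FN=0+0+0+2=2 → 10/13 = 0.76923
Highest is class '4' with F1 score = 0.7692.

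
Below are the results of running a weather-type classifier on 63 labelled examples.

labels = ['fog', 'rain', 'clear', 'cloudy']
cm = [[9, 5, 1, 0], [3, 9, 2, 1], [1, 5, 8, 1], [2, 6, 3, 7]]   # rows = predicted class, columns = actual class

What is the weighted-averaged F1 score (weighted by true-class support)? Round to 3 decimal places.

0.518

Per-class F1 score (2·TP/(2·TP+FP+FN)):
  fog: TP=9, FP=5+1+0=6, FN=3+1+2=6 → 18/30 = 0.6000
  rain: TP=9, FP=3+2+1=6, FN=5+5+6=16 → 18/40 = 0.4500
  clear: TP=8, FP=1+5+1=7, FN=1+2+3=6 → 16/29 = 0.5517
  cloudy: TP=7, FP=2+6+3=11, FN=0+1+1=2 → 14/27 = 0.5185
Weighted-F1 score = Σ (supportᵢ/N)·F1 scoreᵢ with N=63: (15/63)·0.6000 + (25/63)·0.4500 + (14/63)·0.5517 + (9/63)·0.5185 = 0.518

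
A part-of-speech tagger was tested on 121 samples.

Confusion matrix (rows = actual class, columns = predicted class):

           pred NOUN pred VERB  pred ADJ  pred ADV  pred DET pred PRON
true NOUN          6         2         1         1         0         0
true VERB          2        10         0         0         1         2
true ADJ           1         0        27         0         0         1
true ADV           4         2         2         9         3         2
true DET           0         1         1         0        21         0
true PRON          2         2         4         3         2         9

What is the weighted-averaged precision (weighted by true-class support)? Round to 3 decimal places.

Per-class precision (TP/(TP+FP)):
  NOUN: TP=6, FP=2+1+4+0+2=9 → 6/15 = 0.4000
  VERB: TP=10, FP=2+0+2+1+2=7 → 10/17 = 0.5882
  ADJ: TP=27, FP=1+0+2+1+4=8 → 27/35 = 0.7714
  ADV: TP=9, FP=1+0+0+0+3=4 → 9/13 = 0.6923
  DET: TP=21, FP=0+1+0+3+2=6 → 21/27 = 0.7778
  PRON: TP=9, FP=0+2+1+2+0=5 → 9/14 = 0.6429
Weighted-precision = Σ (supportᵢ/N)·precisionᵢ with N=121: (10/121)·0.4000 + (15/121)·0.5882 + (29/121)·0.7714 + (22/121)·0.6923 + (23/121)·0.7778 + (22/121)·0.6429 = 0.681

0.681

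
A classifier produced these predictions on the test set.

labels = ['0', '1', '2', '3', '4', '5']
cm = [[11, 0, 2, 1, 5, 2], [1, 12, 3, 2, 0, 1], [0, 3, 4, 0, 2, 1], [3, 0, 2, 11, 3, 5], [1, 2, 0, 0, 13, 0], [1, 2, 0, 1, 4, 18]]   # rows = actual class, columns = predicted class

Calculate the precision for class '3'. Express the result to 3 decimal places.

Take TP from the diagonal, FP from the rest of the '3' prediction marginal, FN from the rest of the '3' actual marginal.
precision = TP/(TP+FP).
3: TP=11, FP=1+2+0+0+1=4 → 11/15 = 0.7333

0.733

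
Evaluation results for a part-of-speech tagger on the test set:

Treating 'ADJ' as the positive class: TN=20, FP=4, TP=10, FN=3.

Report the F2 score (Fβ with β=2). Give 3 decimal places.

Fβ = (1+β²)·TP / ((1+β²)·TP + β²·FN + FP), with β²=4
= 5·10 / (5·10 + 4·3 + 4) = 0.758

0.758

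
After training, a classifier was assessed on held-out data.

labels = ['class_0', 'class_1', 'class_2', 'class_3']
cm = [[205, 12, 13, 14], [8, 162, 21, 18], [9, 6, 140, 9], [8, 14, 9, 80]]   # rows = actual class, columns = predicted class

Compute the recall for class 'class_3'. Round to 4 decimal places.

recall = TP/(TP+FN).
class_3: TP=80, FN=8+14+9=31 → 80/111 = 0.72072

0.7207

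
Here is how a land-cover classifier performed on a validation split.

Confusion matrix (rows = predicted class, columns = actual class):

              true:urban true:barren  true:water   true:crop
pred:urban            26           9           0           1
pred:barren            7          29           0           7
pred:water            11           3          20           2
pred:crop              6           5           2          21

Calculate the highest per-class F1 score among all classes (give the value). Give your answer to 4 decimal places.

0.6897

Per-class F1 score (2·TP/(2·TP+FP+FN)):
  urban: TP=26, FP=9+0+1=10, FN=7+11+6=24 → 52/86 = 0.60465
  barren: TP=29, FP=7+0+7=14, FN=9+3+5=17 → 58/89 = 0.65169
  water: TP=20, FP=11+3+2=16, FN=0+0+2=2 → 40/58 = 0.68966
  crop: TP=21, FP=6+5+2=13, FN=1+7+2=10 → 42/65 = 0.64615
Highest is class 'water' with F1 score = 0.6897.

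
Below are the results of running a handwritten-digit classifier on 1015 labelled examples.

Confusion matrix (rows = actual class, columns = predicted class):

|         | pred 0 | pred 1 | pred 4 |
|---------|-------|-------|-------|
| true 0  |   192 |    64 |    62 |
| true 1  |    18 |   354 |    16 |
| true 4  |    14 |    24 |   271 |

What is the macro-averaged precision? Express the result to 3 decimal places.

0.812

Per-class precision (TP/(TP+FP)):
  0: TP=192, FP=18+14=32 → 192/224 = 0.8571
  1: TP=354, FP=64+24=88 → 354/442 = 0.8009
  4: TP=271, FP=62+16=78 → 271/349 = 0.7765
Macro-precision = mean = (0.8571 + 0.8009 + 0.7765) / 3 = 0.812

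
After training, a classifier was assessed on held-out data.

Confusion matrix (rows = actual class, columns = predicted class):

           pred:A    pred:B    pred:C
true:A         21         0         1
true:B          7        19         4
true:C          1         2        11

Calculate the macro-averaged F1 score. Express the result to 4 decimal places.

Per-class F1 score (2·TP/(2·TP+FP+FN)):
  A: TP=21, FP=7+1=8, FN=0+1=1 → 42/51 = 0.82353
  B: TP=19, FP=0+2=2, FN=7+4=11 → 38/51 = 0.74510
  C: TP=11, FP=1+4=5, FN=1+2=3 → 22/30 = 0.73333
Macro-F1 score = mean = (0.82353 + 0.74510 + 0.73333) / 3 = 0.7673

0.7673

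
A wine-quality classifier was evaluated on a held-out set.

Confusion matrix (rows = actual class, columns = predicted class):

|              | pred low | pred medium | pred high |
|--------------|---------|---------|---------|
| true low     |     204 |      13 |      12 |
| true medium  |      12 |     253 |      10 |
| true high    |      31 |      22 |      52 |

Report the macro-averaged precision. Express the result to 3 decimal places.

0.802

Per-class precision (TP/(TP+FP)):
  low: TP=204, FP=12+31=43 → 204/247 = 0.8259
  medium: TP=253, FP=13+22=35 → 253/288 = 0.8785
  high: TP=52, FP=12+10=22 → 52/74 = 0.7027
Macro-precision = mean = (0.8259 + 0.8785 + 0.7027) / 3 = 0.802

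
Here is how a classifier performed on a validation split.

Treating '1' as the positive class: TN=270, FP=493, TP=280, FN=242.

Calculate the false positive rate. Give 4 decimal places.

FPR = FP/(FP+TN) = 493/(493+270) = 0.6461

0.6461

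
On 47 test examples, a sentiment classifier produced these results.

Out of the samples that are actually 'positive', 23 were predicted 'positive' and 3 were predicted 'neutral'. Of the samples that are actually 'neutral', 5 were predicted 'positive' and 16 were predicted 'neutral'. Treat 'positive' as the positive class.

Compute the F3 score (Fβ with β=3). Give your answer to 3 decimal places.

0.878

Fβ = (1+β²)·TP / ((1+β²)·TP + β²·FN + FP), with β²=9
= 10·23 / (10·23 + 9·3 + 5) = 0.878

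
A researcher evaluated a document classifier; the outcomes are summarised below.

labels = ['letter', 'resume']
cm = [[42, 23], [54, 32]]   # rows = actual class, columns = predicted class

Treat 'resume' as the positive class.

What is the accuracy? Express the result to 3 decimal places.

Accuracy = (TP+TN)/N = (32+42)/151 = 0.490

0.490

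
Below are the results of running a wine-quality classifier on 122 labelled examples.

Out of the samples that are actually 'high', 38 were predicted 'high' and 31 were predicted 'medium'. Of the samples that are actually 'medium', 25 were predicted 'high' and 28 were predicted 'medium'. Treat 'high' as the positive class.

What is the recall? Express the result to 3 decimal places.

0.551

Recall = TP/(TP+FN) = 38/(38+31) = 38/69 = 0.551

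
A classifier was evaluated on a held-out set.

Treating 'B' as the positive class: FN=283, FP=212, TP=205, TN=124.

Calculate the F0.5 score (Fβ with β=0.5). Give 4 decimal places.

0.4754

Fβ = (1+β²)·TP / ((1+β²)·TP + β²·FN + FP), with β²=1/4
= 1.25·205 / (1.25·205 + 0.25·283 + 212) = 0.4754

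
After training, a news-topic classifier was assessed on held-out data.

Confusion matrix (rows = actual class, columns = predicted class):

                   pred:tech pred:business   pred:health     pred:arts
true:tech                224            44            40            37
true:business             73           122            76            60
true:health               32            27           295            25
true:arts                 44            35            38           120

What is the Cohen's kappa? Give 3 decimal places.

0.446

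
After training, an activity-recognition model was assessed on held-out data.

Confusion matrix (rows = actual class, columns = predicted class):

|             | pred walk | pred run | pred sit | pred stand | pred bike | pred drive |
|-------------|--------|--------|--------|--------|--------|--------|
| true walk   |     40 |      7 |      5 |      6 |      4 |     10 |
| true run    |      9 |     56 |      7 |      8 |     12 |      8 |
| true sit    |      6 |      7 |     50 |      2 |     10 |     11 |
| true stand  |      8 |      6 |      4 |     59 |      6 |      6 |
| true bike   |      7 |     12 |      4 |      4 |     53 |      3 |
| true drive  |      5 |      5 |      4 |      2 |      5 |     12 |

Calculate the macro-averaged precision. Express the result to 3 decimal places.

0.561

Per-class precision (TP/(TP+FP)):
  walk: TP=40, FP=9+6+8+7+5=35 → 40/75 = 0.5333
  run: TP=56, FP=7+7+6+12+5=37 → 56/93 = 0.6022
  sit: TP=50, FP=5+7+4+4+4=24 → 50/74 = 0.6757
  stand: TP=59, FP=6+8+2+4+2=22 → 59/81 = 0.7284
  bike: TP=53, FP=4+12+10+6+5=37 → 53/90 = 0.5889
  drive: TP=12, FP=10+8+11+6+3=38 → 12/50 = 0.2400
Macro-precision = mean = (0.5333 + 0.6022 + 0.6757 + 0.7284 + 0.5889 + 0.2400) / 6 = 0.561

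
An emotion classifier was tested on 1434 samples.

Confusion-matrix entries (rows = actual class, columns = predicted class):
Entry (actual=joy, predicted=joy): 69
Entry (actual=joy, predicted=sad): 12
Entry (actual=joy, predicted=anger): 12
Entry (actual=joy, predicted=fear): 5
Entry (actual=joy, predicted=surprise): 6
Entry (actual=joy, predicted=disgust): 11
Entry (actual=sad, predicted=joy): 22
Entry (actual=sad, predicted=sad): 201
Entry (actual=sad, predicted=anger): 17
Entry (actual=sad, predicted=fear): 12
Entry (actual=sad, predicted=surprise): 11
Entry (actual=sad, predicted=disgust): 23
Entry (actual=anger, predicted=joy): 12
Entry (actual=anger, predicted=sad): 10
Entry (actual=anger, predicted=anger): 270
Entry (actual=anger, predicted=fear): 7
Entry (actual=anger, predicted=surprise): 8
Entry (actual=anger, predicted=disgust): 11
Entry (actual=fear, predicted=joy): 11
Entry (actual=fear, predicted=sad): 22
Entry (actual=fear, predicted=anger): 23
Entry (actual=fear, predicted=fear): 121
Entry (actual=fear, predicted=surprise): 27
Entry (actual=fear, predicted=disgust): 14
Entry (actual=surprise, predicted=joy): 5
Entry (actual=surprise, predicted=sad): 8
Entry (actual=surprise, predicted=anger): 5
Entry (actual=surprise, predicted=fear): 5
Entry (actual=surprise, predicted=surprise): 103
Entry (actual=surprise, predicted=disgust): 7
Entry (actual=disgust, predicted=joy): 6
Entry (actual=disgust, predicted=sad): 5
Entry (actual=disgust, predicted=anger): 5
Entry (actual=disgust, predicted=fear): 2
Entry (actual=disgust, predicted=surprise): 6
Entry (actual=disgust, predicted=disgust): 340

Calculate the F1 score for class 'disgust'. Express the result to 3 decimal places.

Treat 'disgust' as positive and all other classes as negative.
F1 score = 2·TP/(2·TP+FP+FN).
disgust: TP=340, FP=11+23+11+14+7=66, FN=6+5+5+2+6=24 → 680/770 = 0.8831

0.883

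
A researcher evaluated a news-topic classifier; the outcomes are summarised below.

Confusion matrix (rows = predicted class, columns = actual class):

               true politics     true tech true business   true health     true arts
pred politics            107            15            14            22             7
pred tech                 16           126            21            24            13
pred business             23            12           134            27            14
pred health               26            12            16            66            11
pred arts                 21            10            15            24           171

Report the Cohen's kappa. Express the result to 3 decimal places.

0.545

Observed agreement pₒ = trace/N = 604/947 = 0.6378
Expected agreement pₑ = Σ (rowᵢ·colᵢ)/N² = (193·165 + 175·200 + 200·210 + 163·131 + 216·241)/947² = 0.2032
κ = (pₒ − pₑ)/(1 − pₑ) = (0.6378 − 0.2032)/(1 − 0.2032) = 0.545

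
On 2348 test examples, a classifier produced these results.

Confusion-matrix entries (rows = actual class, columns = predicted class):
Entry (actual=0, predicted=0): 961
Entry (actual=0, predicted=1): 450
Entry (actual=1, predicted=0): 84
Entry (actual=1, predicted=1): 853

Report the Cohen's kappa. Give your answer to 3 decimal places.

Observed agreement pₒ = trace/N = 1814/2348 = 0.7726
Expected agreement pₑ = Σ (rowᵢ·colᵢ)/N² = (1411·1045 + 937·1303)/2348² = 0.4889
κ = (pₒ − pₑ)/(1 − pₑ) = (0.7726 − 0.4889)/(1 − 0.4889) = 0.555

0.555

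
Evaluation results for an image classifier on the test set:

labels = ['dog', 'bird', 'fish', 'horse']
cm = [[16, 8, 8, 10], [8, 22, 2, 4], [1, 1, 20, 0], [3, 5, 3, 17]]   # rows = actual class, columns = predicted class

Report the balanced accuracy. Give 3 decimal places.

0.627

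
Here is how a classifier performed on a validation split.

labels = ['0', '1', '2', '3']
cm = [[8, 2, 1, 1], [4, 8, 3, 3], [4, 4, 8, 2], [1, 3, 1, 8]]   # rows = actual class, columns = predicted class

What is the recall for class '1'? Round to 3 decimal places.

0.444

Take TP from the diagonal, FP from the rest of the '1' prediction marginal, FN from the rest of the '1' actual marginal.
recall = TP/(TP+FN).
1: TP=8, FN=4+3+3=10 → 8/18 = 0.4444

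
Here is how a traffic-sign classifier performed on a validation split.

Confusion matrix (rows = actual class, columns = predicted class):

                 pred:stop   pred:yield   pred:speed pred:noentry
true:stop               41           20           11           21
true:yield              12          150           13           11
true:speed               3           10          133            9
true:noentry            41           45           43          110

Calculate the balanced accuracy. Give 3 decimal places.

Balanced accuracy = mean of per-class recall.
  stop: recall = 41/93 = 0.4409
  yield: recall = 150/186 = 0.8065
  speed: recall = 133/155 = 0.8581
  noentry: recall = 110/239 = 0.4603
Mean = (0.4409 + 0.8065 + 0.8581 + 0.4603) / 4 = 0.641

0.641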